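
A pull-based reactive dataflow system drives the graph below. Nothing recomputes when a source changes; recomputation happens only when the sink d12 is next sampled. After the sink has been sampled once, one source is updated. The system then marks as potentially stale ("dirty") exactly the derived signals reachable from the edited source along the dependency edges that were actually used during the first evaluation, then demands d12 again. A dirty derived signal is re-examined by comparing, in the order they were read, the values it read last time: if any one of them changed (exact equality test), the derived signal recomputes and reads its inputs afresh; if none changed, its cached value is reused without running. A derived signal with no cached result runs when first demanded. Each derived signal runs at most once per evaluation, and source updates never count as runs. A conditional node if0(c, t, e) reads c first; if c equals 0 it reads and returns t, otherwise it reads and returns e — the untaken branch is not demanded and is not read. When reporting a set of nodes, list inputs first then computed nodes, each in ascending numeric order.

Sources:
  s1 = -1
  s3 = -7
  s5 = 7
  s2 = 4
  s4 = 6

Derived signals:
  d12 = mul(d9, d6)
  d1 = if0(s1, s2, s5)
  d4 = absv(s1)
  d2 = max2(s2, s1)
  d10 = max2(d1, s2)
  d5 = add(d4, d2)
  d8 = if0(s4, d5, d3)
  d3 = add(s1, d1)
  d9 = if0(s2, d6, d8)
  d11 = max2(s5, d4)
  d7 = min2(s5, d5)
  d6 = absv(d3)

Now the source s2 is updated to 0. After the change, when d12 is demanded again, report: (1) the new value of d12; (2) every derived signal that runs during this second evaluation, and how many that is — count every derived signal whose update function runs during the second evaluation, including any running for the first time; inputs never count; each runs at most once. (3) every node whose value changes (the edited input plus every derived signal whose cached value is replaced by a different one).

New value of d12: 36.
Derived signals that run: d9 — 1 in total.
Values that change: s2.
Key observation: the change is absorbed at d9 — it re-runs but produces the same value, and the output's value is unchanged.

First evaluation (everything demanded from the output):
  d1 = if0(s1=-1 -> else branch s5) = 7
  d3 = add(-1, 7) = 6
  d6 = absv(6) = 6
  d8 = if0(s4=6 -> else branch d3) = 6
  d9 = if0(s2=4 -> else branch d8) = 6
  d12 = mul(6, 6) = 36

Propagation after the edit:
  d9: runs — s2 4->0; result 6 (same value as before).
  d12: checked — values it read are unchanged (d9 unchanged, d6 unchanged); reused cached 36 without running.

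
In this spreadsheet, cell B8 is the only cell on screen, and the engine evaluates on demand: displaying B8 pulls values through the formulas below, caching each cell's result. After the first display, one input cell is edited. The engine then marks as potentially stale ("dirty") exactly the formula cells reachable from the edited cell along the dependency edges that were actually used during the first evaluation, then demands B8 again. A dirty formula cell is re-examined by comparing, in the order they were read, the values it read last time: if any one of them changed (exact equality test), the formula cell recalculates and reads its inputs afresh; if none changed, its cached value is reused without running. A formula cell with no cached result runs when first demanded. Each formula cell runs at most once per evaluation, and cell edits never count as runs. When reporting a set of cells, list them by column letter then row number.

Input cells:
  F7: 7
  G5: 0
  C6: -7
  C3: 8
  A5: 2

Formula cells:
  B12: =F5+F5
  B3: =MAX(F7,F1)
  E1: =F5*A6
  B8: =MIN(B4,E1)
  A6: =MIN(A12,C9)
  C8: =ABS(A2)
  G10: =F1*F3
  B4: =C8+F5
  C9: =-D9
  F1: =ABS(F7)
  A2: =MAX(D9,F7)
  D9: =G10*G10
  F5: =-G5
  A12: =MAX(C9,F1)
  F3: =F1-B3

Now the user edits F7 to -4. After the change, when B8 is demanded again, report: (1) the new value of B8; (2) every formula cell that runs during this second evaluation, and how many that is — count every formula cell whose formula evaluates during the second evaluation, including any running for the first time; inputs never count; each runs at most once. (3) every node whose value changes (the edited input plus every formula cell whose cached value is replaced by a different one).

Initial pass — values computed on the first demand:
  F1 = ABS(7) = 7
  B3 = MAX(7, 7) = 7
  F3 = 7 - 7 = 0
  F5 = -(0) = 0
  G10 = 7 * 0 = 0
  D9 = 0 * 0 = 0
  A2 = MAX(0, 7) = 7
  C8 = ABS(7) = 7
  B4 = 7 + 0 = 7
  C9 = -(0) = 0
  A12 = MAX(0, 7) = 7
  A6 = MIN(7, 0) = 0
  E1 = 0 * 0 = 0
  B8 = MIN(7, 0) = 0

Second demand — change propagation:
  F1: re-runs because F7 7->-4; new result 4.
  B3: re-runs because F7 7->-4; F1 7->4; new result 4.
  F3: re-runs because F1 7->4; B3 7->4; new result 0 (unchanged).
  G10: re-runs because F1 7->4; new result 0 (unchanged).
  D9: re-examined; everything it read last time is the same (G10 unchanged, G10 unchanged) — cache 0 kept, no run.
  A2: re-runs because F7 7->-4; new result 0.
  C8: re-runs because A2 7->0; new result 0.
  B4: re-runs because C8 7->0; new result 0.
  C9: re-examined; everything it read last time is the same (D9 unchanged) — cache 0 kept, no run.
  A12: re-runs because F1 7->4; new result 4.
  A6: re-runs because A12 7->4; new result 0 (unchanged).
  E1: re-examined; everything it read last time is the same (F5 unchanged, A6 unchanged) — cache 0 kept, no run.
  B8: re-runs because B4 7->0; new result 0 (unchanged).

The important point: at D9 every value read last time is unchanged, so the dirty flag clears without a run.

B8 now evaluates to 0.
Run set: A2, A6, A12, B3, B4, B8, C8, F1, F3, G10 (10 run).
Changed values: A2, A12, B3, B4, C8, F1, F7.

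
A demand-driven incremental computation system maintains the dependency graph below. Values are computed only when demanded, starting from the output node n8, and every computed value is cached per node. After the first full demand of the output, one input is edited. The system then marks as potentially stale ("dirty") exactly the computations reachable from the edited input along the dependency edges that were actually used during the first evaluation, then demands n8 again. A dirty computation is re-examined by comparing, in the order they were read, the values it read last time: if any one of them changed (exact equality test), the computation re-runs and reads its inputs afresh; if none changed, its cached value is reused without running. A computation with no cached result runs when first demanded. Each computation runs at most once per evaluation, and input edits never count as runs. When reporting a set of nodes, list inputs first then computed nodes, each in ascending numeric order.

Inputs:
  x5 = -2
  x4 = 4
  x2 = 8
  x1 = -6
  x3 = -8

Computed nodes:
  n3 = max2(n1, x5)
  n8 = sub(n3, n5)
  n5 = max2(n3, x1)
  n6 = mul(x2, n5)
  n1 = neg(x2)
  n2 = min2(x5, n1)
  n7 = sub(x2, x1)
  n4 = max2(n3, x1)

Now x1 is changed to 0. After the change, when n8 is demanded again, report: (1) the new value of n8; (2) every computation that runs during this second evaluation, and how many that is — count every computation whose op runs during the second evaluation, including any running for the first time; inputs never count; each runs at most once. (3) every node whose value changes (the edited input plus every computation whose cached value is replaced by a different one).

New value of n8: -2.
Computations that run: n5, n8 — 2 in total.
Values that change: x1, n5, n8.

First evaluation (everything demanded from the output):
  n1 = neg(8) = -8
  n3 = max2(-8, -2) = -2
  n5 = max2(-2, -6) = -2
  n8 = sub(-2, -2) = 0

Propagation after the edit:
  n5: runs — x1 -6->0; result 0.
  n8: runs — n5 -2->0; result -2.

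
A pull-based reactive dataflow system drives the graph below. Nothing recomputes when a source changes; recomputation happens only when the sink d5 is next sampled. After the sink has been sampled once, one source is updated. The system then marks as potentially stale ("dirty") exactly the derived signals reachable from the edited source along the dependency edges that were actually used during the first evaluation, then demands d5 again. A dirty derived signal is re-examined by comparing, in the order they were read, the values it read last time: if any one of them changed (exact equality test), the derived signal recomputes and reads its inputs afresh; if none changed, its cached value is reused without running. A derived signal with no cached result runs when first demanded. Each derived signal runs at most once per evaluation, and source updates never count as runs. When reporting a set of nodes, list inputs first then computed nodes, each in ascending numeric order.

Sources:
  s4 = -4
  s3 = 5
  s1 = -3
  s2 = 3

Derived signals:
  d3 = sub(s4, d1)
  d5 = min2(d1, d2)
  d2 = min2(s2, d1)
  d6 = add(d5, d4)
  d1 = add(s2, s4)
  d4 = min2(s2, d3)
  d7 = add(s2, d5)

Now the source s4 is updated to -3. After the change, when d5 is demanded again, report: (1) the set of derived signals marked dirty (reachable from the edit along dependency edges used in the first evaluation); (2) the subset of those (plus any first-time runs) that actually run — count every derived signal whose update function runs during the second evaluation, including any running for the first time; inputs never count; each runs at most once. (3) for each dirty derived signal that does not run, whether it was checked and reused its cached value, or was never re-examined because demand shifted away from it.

Marked dirty: d1, d2, d5.
Derived signals that run: d1, d2, d5 — 3 in total.
Every dirty derived signal ran.

First evaluation (everything demanded from the output):
  d1 = add(3, -4) = -1
  d2 = min2(3, -1) = -1
  d5 = min2(-1, -1) = -1

Propagation after the edit:
  d1: runs — s4 -4->-3; result 0.
  d2: runs — d1 -1->0; result 0.
  d5: runs — d1 -1->0; d2 -1->0; result 0.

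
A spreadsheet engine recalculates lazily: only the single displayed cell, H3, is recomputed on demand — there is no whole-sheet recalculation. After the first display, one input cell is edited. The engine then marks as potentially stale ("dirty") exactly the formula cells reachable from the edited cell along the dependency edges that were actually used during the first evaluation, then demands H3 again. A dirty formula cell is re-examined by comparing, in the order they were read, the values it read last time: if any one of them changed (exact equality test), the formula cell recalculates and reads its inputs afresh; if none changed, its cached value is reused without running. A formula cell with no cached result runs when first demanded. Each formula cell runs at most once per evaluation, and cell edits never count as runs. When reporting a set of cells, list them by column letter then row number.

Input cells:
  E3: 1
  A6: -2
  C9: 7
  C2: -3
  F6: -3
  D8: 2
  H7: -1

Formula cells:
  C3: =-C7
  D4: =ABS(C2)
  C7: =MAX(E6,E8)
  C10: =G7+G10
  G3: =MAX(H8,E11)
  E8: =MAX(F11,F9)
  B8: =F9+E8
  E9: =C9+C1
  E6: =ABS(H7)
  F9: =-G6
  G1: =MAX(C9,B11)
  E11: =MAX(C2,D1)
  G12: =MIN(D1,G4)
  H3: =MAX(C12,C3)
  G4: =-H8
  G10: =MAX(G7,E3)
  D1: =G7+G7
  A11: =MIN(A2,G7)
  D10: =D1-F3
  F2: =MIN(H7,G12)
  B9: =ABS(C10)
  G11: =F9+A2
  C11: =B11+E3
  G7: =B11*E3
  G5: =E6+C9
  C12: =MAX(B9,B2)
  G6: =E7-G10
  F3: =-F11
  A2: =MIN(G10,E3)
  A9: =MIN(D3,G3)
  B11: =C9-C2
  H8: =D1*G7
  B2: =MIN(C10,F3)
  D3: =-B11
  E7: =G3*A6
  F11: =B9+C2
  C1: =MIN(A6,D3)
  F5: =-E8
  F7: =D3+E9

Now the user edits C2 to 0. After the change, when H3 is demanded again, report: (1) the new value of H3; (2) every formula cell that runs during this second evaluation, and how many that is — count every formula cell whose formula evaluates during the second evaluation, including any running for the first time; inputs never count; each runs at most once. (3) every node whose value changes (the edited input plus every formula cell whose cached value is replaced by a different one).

New value of H3: 14.
Formula cells that run: B2, B9, B11, C3, C7, C10, C12, D1, E7, E8, E11, F3, F9, F11, G3, G6, G7, G10, H3, H8 — 20 in total.
Values that change: B2, B9, B11, C2, C3, C7, C10, C12, D1, E7, E8, E11, F3, F9, F11, G3, G6, G7, G10, H3, H8.

First evaluation (everything demanded from the output):
  B11 = 7 - -3 = 10
  E6 = ABS(-1) = 1
  G7 = 10 * 1 = 10
  D1 = 10 + 10 = 20
  E11 = MAX(-3, 20) = 20
  G10 = MAX(10, 1) = 10
  C10 = 10 + 10 = 20
  B9 = ABS(20) = 20
  F11 = 20 + -3 = 17
  F3 = -(17) = -17
  B2 = MIN(20, -17) = -17
  C12 = MAX(20, -17) = 20
  H8 = 20 * 10 = 200
  G3 = MAX(200, 20) = 200
  E7 = 200 * -2 = -400
  G6 = -400 - 10 = -410
  F9 = -(-410) = 410
  E8 = MAX(17, 410) = 410
  C7 = MAX(1, 410) = 410
  C3 = -(410) = -410
  H3 = MAX(20, -410) = 20

Propagation after the edit:
  B11: runs — C2 -3->0; result 7.
  G7: runs — B11 10->7; result 7.
  D1: runs — G7 10->7; G7 10->7; result 14.
  E11: runs — C2 -3->0; D1 20->14; result 14.
  G10: runs — G7 10->7; result 7.
  C10: runs — G7 10->7; G10 10->7; result 14.
  B9: runs — C10 20->14; result 14.
  F11: runs — B9 20->14; C2 -3->0; result 14.
  F3: runs — F11 17->14; result -14.
  B2: runs — C10 20->14; F3 -17->-14; result -14.
  C12: runs — B9 20->14; B2 -17->-14; result 14.
  H8: runs — D1 20->14; G7 10->7; result 98.
  G3: runs — H8 200->98; E11 20->14; result 98.
  E7: runs — G3 200->98; result -196.
  G6: runs — E7 -400->-196; G10 10->7; result -203.
  F9: runs — G6 -410->-203; result 203.
  E8: runs — F11 17->14; F9 410->203; result 203.
  C7: runs — E8 410->203; result 203.
  C3: runs — C7 410->203; result -203.
  H3: runs — C12 20->14; C3 -410->-203; result 14.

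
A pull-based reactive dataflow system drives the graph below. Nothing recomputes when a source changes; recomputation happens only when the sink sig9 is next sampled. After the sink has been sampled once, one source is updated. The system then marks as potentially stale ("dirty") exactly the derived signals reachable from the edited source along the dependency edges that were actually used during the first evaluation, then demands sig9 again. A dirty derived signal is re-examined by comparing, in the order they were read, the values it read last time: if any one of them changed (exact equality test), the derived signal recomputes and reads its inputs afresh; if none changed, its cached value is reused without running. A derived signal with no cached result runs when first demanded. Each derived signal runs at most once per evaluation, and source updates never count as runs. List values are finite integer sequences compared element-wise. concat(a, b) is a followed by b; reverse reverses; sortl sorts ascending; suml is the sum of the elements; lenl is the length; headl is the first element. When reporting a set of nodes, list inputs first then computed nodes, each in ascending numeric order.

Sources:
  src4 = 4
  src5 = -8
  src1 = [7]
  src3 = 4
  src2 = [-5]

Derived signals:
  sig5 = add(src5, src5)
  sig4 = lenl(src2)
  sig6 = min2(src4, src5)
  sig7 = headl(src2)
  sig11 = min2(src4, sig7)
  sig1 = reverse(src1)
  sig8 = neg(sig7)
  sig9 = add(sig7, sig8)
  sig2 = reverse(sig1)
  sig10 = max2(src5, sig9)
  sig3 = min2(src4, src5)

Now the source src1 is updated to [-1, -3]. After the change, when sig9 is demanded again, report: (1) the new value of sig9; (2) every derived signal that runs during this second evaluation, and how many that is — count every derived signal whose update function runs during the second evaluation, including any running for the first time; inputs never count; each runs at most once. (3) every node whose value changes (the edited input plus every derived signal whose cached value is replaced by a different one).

New value of sig9: 0.
Derived signals that run: none — 0 in total.
Values that change: src1.
Key observation: src1 is never demanded by the output, so the edit triggers no recomputation at all.

First evaluation (everything demanded from the output):
  sig7 = headl([-5]) = -5
  sig8 = neg(-5) = 5
  sig9 = add(-5, 5) = 0

Propagation after the edit:
  src1 feeds no computation that the output demands — nothing is marked dirty and nothing runs.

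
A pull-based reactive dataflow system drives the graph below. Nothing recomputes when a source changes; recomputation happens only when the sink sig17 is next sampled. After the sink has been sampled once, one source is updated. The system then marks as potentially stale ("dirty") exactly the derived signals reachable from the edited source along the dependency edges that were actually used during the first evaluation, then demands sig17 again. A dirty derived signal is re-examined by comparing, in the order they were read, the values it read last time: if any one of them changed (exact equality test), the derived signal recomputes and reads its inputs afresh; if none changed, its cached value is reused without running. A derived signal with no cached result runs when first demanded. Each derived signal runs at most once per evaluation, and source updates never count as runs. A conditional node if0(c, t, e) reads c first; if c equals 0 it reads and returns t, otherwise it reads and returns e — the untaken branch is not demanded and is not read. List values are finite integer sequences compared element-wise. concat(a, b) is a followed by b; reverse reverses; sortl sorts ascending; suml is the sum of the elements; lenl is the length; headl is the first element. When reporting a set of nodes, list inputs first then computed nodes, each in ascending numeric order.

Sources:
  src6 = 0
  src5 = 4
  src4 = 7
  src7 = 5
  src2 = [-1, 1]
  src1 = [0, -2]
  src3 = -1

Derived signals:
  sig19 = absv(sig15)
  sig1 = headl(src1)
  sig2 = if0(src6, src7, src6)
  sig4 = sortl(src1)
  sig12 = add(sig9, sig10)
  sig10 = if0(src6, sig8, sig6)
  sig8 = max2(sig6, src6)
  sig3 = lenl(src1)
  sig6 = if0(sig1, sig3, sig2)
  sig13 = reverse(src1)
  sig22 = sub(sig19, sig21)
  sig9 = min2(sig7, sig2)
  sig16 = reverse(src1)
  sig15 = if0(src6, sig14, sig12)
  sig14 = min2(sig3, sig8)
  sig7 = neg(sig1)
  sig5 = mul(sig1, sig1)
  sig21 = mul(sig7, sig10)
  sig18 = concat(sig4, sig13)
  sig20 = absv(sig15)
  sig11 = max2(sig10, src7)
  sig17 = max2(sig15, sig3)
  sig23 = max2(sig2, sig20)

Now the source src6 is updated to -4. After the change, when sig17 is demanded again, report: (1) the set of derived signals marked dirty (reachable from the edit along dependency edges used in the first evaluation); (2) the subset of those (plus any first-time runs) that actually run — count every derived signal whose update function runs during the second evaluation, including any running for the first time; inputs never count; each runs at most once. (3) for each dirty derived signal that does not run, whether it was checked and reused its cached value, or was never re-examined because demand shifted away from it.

First evaluation (everything demanded from the output):
  sig1 = headl([0, -2]) = 0
  sig3 = lenl([0, -2]) = 2
  sig6 = if0(sig1=0 -> then branch sig3) = 2
  sig8 = max2(2, 0) = 2
  sig14 = min2(2, 2) = 2
  sig15 = if0(src6=0 -> then branch sig14) = 2
  sig17 = max2(2, 2) = 2

Propagation after the edit:
  sig2: demanded for the first time — runs, produces -4.
  sig7: demanded for the first time — runs, produces 0.
  sig8: marked dirty but never re-examined — demand shifted away from it.
  sig9: demanded for the first time — runs, produces -4.
  sig10: demanded for the first time — runs, produces 2.
  sig12: demanded for the first time — runs, produces -2.
  sig14: marked dirty but never re-examined — demand shifted away from it.
  sig15: runs — src6 0->-4; result -2.
  sig17: runs — sig15 2->-2; result 2 (same value as before).

Key observation: a condition flipped, so demand moved to the other branch — sig8, sig14 are never re-examined.

Marked dirty: sig8, sig14, sig15, sig17.
Derived signals that run: sig2, sig7, sig9, sig10, sig12, sig15, sig17 — 7 in total.
Never re-examined (demand shifted away): sig8, sig14.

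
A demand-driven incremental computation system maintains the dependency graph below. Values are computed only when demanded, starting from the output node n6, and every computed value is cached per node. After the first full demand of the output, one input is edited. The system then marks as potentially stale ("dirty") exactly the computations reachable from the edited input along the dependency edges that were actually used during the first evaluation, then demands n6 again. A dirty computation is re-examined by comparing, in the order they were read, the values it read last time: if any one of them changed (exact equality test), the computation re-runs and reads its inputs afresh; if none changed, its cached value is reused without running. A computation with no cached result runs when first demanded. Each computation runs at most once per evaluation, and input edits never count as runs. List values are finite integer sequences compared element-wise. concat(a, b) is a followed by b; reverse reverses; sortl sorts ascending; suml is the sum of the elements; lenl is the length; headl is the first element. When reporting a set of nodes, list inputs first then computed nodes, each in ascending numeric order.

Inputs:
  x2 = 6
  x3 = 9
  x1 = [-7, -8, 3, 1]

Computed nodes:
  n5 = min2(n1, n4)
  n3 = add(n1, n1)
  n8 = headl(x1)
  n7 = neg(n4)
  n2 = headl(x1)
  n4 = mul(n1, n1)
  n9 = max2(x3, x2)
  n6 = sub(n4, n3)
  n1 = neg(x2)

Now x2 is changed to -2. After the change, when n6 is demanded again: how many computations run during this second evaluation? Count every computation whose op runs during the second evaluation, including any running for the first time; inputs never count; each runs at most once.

First evaluation (everything demanded from the output):
  n1 = neg(6) = -6
  n3 = add(-6, -6) = -12
  n4 = mul(-6, -6) = 36
  n6 = sub(36, -12) = 48

Propagation after the edit:
  n1: runs — x2 6->-2; result 2.
  n3: runs — n1 -6->2; n1 -6->2; result 4.
  n4: runs — n1 -6->2; n1 -6->2; result 4.
  n6: runs — n4 36->4; n3 -12->4; result 0.

Computations that run: n1, n3, n4, n6 — 4 in total.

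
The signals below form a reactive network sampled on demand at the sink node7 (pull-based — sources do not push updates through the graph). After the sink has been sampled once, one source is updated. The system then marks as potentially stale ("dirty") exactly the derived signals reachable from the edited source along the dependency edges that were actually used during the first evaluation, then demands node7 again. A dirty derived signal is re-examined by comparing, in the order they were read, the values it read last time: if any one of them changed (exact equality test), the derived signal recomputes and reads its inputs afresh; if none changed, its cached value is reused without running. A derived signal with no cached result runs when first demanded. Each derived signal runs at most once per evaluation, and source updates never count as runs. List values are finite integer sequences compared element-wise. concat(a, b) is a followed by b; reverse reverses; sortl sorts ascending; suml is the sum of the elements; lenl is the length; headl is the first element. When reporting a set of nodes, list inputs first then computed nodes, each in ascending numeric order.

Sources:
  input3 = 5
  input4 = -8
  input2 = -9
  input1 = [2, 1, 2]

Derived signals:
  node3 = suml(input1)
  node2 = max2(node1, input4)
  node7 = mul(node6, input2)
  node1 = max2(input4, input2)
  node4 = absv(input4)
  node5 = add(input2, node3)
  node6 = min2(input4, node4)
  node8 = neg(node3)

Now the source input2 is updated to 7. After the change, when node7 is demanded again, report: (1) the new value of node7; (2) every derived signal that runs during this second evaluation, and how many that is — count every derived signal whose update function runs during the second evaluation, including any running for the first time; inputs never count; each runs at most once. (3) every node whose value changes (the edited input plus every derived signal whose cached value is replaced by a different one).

node7 now evaluates to -56.
Run set: node7 (1 run).
Changed values: input2, node7.

Initial pass — values computed on the first demand:
  node4 = absv(-8) = 8
  node6 = min2(-8, 8) = -8
  node7 = mul(-8, -9) = 72

Second demand — change propagation:
  node7: re-runs because input2 -9->7; new result -56.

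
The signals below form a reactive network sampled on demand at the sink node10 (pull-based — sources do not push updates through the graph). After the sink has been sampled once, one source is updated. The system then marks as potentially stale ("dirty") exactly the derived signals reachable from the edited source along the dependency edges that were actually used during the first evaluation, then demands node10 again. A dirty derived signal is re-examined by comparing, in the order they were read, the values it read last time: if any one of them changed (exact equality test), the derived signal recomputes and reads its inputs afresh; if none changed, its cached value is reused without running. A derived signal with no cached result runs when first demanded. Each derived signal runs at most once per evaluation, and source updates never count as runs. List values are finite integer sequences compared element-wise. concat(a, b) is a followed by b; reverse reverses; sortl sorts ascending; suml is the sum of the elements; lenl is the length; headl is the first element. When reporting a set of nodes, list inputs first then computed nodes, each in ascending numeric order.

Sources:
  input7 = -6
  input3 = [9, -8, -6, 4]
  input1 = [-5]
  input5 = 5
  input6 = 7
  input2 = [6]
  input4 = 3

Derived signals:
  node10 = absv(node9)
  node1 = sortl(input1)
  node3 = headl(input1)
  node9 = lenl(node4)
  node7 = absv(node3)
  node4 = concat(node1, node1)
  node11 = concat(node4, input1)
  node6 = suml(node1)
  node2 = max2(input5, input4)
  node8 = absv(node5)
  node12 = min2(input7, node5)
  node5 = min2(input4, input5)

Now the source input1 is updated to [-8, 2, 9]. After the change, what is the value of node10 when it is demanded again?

node10 now evaluates to 6.

Initial pass — values computed on the first demand:
  node1 = sortl([-5]) = [-5]
  node4 = concat([-5], [-5]) = [-5, -5]
  node9 = lenl([-5, -5]) = 2
  node10 = absv(2) = 2

Second demand — change propagation:
  node1: re-runs because input1 [-5]->[-8, 2, 9]; new result [-8, 2, 9].
  node4: re-runs because node1 [-5]->[-8, 2, 9]; node1 [-5]->[-8, 2, 9]; new result [-8, 2, 9, -8, 2, 9].
  node9: re-runs because node4 [-5, -5]->[-8, 2, 9, -8, 2, 9]; new result 6.
  node10: re-runs because node9 2->6; new result 6.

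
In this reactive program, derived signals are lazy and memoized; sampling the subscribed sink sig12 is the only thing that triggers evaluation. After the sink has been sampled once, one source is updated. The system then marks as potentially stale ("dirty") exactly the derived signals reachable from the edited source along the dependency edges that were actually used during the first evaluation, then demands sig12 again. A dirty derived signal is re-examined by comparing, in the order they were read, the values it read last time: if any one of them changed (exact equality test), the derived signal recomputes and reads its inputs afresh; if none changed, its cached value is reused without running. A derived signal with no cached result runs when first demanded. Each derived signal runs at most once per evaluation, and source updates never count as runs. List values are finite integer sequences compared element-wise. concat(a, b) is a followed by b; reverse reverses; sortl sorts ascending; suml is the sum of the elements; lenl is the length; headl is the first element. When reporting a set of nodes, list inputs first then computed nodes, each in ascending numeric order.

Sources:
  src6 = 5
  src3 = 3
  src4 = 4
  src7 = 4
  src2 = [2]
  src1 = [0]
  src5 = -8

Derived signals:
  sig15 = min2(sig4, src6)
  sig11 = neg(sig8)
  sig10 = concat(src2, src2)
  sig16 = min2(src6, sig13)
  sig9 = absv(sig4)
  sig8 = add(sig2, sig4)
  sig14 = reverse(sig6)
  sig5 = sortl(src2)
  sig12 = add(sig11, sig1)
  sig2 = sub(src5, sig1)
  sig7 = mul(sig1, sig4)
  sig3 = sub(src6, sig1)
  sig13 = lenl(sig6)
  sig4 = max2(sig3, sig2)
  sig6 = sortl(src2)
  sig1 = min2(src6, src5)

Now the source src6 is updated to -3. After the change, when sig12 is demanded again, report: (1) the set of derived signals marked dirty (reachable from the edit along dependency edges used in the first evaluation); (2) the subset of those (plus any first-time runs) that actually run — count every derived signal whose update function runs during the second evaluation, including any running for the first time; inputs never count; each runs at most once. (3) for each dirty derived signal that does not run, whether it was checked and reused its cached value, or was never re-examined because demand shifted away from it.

The edit dirties: sig1, sig2, sig3, sig4, sig8, sig11, sig12.
6 derived signals run: sig1, sig3, sig4, sig8, sig11, sig12.
Cache hits after checking: sig2.
Note where the cutoff bites: sig2 is checked, finds nothing changed, and keeps its cache.

First demand of the output computes:
  sig1 = min2(5, -8) = -8
  sig2 = sub(-8, -8) = 0
  sig3 = sub(5, -8) = 13
  sig4 = max2(13, 0) = 13
  sig8 = add(0, 13) = 13
  sig11 = neg(13) = -13
  sig12 = add(-13, -8) = -21

After the edit, cleaning proceeds:
  sig1: a read changed (src6 5->-3) — executes, giving -8 — identical to its old value.
  sig2: dirty, but its reads are unchanged (src5 unchanged, sig1 unchanged); cached 0 stands.
  sig3: a read changed (src6 5->-3) — executes, giving 5.
  sig4: a read changed (sig3 13->5) — executes, giving 5.
  sig8: a read changed (sig4 13->5) — executes, giving 5.
  sig11: a read changed (sig8 13->5) — executes, giving -5.
  sig12: a read changed (sig11 -13->-5) — executes, giving -13.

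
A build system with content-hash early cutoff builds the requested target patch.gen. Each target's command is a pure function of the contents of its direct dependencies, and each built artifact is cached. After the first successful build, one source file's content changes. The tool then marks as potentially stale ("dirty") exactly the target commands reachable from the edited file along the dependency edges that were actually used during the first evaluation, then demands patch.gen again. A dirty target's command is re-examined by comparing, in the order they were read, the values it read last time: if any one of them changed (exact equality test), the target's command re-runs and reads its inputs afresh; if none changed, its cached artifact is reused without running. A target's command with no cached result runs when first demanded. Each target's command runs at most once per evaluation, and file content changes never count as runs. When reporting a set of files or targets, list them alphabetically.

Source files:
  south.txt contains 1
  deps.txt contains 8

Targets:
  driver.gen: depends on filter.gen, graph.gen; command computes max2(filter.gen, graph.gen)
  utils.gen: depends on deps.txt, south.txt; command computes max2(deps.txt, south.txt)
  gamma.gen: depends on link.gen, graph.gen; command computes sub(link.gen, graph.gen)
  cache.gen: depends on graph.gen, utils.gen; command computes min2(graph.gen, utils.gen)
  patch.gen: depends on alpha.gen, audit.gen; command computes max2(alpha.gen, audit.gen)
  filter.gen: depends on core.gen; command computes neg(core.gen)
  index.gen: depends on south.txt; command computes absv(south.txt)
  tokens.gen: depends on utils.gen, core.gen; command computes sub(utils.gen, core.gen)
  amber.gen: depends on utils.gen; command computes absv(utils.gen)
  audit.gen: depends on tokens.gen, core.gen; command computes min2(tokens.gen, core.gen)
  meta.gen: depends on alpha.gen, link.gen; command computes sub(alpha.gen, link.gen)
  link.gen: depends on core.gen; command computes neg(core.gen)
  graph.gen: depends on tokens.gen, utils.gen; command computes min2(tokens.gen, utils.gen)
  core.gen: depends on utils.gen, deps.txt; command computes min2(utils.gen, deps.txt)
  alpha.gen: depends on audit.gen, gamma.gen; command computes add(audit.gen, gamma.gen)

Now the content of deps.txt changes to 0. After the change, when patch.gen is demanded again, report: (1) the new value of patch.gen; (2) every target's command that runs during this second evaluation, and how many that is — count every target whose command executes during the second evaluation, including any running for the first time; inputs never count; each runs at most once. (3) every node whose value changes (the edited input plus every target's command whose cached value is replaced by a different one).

New value of patch.gen: 0.
Target commands that run: alpha.gen, audit.gen, core.gen, gamma.gen, graph.gen, link.gen, patch.gen, tokens.gen, utils.gen — 9 in total.
Values that change: alpha.gen, core.gen, deps.txt, gamma.gen, graph.gen, link.gen, tokens.gen, utils.gen.

First evaluation (everything demanded from the output):
  utils.gen = max2(8, 1) = 8
  core.gen = min2(8, 8) = 8
  link.gen = neg(8) = -8
  tokens.gen = sub(8, 8) = 0
  audit.gen = min2(0, 8) = 0
  graph.gen = min2(0, 8) = 0
  gamma.gen = sub(-8, 0) = -8
  alpha.gen = add(0, -8) = -8
  patch.gen = max2(-8, 0) = 0

Propagation after the edit:
  utils.gen: runs — deps.txt 8->0; result 1.
  core.gen: runs — utils.gen 8->1; deps.txt 8->0; result 0.
  link.gen: runs — core.gen 8->0; result 0.
  tokens.gen: runs — utils.gen 8->1; core.gen 8->0; result 1.
  audit.gen: runs — tokens.gen 0->1; core.gen 8->0; result 0 (same value as before).
  graph.gen: runs — tokens.gen 0->1; utils.gen 8->1; result 1.
  gamma.gen: runs — link.gen -8->0; graph.gen 0->1; result -1.
  alpha.gen: runs — gamma.gen -8->-1; result -1.
  patch.gen: runs — alpha.gen -8->-1; result 0 (same value as before).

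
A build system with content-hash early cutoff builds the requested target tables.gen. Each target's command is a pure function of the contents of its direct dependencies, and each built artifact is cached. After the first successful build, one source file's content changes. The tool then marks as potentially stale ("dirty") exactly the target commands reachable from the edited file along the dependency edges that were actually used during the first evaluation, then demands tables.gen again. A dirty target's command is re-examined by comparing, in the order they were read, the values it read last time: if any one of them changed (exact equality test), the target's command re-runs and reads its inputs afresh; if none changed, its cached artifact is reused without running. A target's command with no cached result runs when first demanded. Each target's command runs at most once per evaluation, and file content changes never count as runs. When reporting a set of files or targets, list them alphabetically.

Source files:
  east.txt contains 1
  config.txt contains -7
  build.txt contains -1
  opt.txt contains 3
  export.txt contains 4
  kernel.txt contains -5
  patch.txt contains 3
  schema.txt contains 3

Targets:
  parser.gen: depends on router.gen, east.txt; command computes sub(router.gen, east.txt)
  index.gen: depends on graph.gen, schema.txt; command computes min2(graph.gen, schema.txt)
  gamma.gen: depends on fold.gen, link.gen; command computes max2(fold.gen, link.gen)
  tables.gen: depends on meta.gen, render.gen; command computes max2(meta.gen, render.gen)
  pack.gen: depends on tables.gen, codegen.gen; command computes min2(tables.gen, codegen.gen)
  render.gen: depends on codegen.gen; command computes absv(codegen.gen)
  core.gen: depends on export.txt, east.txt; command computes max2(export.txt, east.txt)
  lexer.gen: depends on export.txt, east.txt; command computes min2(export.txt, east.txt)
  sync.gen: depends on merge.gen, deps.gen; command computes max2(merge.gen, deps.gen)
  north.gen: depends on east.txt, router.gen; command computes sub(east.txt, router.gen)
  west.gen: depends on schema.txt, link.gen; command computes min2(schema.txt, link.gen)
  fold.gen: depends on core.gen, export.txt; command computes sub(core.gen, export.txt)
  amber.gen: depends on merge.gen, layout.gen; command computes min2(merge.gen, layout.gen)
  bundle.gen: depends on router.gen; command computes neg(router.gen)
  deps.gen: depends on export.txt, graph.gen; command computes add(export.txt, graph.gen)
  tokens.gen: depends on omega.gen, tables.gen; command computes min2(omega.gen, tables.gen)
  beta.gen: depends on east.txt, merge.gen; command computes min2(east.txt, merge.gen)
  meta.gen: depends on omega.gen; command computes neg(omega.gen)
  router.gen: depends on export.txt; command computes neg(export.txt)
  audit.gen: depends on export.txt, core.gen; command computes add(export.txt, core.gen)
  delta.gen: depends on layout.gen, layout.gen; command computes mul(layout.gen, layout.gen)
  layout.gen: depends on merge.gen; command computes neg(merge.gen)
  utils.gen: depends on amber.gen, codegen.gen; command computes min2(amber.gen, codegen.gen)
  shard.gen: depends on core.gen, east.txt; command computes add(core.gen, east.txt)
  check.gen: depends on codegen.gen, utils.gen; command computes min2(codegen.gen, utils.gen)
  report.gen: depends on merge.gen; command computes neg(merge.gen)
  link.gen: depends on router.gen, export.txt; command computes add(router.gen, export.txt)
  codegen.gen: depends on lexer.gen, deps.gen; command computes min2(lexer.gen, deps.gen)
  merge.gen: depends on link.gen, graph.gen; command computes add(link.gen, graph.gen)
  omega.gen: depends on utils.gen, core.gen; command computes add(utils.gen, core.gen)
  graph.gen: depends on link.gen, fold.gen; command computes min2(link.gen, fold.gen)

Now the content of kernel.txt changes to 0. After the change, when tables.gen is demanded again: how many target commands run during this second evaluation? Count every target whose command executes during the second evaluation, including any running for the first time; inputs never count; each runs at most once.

First evaluation (everything demanded from the output):
  core.gen = max2(4, 1) = 4
  fold.gen = sub(4, 4) = 0
  lexer.gen = min2(4, 1) = 1
  router.gen = neg(4) = -4
  link.gen = add(-4, 4) = 0
  graph.gen = min2(0, 0) = 0
  deps.gen = add(4, 0) = 4
  codegen.gen = min2(1, 4) = 1
  merge.gen = add(0, 0) = 0
  layout.gen = neg(0) = 0
  amber.gen = min2(0, 0) = 0
  render.gen = absv(1) = 1
  utils.gen = min2(0, 1) = 0
  omega.gen = add(0, 4) = 4
  meta.gen = neg(4) = -4
  tables.gen = max2(-4, 1) = 1

Propagation after the edit:
  kernel.txt feeds no computation that the output demands — nothing is marked dirty and nothing runs.

Key observation: kernel.txt is never demanded by the output, so the edit triggers no recomputation at all.

Target commands that run: none — 0 in total.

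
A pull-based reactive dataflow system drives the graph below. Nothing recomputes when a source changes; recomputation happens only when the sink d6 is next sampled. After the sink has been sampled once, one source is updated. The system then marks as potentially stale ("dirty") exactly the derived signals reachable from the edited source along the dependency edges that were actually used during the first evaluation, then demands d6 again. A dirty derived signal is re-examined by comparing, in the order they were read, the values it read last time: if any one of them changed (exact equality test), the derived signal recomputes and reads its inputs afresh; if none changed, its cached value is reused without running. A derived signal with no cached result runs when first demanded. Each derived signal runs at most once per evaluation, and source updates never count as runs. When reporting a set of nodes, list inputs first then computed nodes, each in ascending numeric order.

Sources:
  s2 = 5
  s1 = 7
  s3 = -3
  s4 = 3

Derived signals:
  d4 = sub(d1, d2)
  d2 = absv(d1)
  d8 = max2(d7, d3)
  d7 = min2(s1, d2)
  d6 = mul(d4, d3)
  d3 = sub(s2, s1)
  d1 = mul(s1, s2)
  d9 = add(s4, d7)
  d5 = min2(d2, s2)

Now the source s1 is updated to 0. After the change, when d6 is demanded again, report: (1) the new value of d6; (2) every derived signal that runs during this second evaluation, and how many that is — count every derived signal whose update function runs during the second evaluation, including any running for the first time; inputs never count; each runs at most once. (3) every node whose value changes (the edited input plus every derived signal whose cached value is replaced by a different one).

New value of d6: 0.
Derived signals that run: d1, d2, d3, d4, d6 — 5 in total.
Values that change: s1, d1, d2, d3.

First evaluation (everything demanded from the output):
  d1 = mul(7, 5) = 35
  d2 = absv(35) = 35
  d3 = sub(5, 7) = -2
  d4 = sub(35, 35) = 0
  d6 = mul(0, -2) = 0

Propagation after the edit:
  d1: runs — s1 7->0; result 0.
  d2: runs — d1 35->0; result 0.
  d3: runs — s1 7->0; result 5.
  d4: runs — d1 35->0; d2 35->0; result 0 (same value as before).
  d6: runs — d3 -2->5; result 0 (same value as before).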